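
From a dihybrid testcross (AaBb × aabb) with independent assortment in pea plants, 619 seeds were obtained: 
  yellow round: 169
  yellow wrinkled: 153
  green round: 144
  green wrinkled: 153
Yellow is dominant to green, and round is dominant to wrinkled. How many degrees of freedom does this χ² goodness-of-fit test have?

3

A dihybrid testcross with independent assortment gives a 1:1:1:1 ratio.
A goodness-of-fit test with 4 phenotype classes has df = 4 − 1 = 3.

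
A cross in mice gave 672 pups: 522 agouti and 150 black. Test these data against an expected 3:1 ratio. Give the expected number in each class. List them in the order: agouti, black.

504, 168

Total ratio parts = 4. Expected numbers out of 672:
  agouti: 672 × 3/4 = 504
  black: 672 × 1/4 = 168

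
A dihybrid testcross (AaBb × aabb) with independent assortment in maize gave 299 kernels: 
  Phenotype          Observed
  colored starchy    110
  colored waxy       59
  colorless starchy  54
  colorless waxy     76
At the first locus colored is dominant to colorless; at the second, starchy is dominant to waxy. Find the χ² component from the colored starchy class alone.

16.623

A dihybrid testcross with independent assortment gives a 1:1:1:1 ratio.
Expected counts for N = 299 under a 1:1:1:1 ratio (total parts = 4):
  colored starchy: 299 × 1/4 = 74.75
  colored waxy: 299 × 1/4 = 74.75
  colorless starchy: 299 × 1/4 = 74.75
  colorless waxy: 299 × 1/4 = 74.75
Contribution of colored starchy: (110 − 74.75)² / 74.75 = 16.6229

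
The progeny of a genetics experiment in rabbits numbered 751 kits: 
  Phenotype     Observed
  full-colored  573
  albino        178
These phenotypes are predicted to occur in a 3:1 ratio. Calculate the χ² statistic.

0.675

Total ratio parts = 4. Expected numbers out of 751:
  full-colored: 751 × 3/4 = 563.25
  albino: 751 × 1/4 = 187.75
χ² = Σ (O − E)² / E
  full-colored: (573 − 563.25)² / 563.25 = 0.1688
  albino: (178 − 187.75)² / 187.75 = 0.5063
χ² = 0.1688 + 0.5063 = 0.6751 ≈ 0.675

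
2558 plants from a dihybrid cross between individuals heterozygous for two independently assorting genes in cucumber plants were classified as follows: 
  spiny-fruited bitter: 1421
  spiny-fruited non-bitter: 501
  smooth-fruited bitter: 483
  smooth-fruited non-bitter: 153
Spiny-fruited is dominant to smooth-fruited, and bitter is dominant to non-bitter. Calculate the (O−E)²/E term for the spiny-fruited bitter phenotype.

0.222

A dihybrid F₂ with independent assortment and complete dominance at both loci gives a 9:3:3:1 phenotypic ratio.
Under the 9:3:3:1 hypothesis (Σ ratio = 16, N = 2558):
  spiny-fruited bitter: 2558 × 9/16 = 1438.875
  spiny-fruited non-bitter: 2558 × 3/16 = 479.625
  smooth-fruited bitter: 2558 × 3/16 = 479.625
  smooth-fruited non-bitter: 2558 × 1/16 = 159.875
Contribution of spiny-fruited bitter: (1421 − 1438.875)² / 1438.875 = 0.2221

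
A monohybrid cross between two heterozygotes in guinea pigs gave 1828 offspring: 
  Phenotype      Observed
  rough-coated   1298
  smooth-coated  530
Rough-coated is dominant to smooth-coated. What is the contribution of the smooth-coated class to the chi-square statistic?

11.661

For a monohybrid cross between heterozygotes with complete dominance, the expected phenotypic ratio is 3:1.
The 3:1 ratio has 4 parts, so with N = 1828 the expected counts are:
  rough-coated: 1828 × 3/4 = 1371
  smooth-coated: 1828 × 1/4 = 457
Contribution of smooth-coated: (530 − 457)² / 457 = 11.6608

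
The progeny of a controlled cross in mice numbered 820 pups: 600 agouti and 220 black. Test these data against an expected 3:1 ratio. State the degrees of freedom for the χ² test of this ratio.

1

A goodness-of-fit test with 2 phenotype classes has df = 2 − 1 = 1.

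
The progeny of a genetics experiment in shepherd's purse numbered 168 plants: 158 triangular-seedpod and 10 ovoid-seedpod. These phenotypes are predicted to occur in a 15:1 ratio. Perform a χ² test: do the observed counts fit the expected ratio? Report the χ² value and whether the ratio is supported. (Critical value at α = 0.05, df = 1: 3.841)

0.025; consistent

The 15:1 ratio has 16 parts, so with N = 168 the expected counts are:
  triangular-seedpod: 168 × 15/16 = 157.5
  ovoid-seedpod: 168 × 1/16 = 10.5
χ² = Σ (O − E)² / E
  triangular-seedpod: (158 − 157.5)² / 157.5 = 0.0016
  ovoid-seedpod: (10 − 10.5)² / 10.5 = 0.0238
χ² = 0.0016 + 0.0238 = 0.0254 ≈ 0.025
Degrees of freedom = 2 − 1 = 1; critical value at α = 0.05 is 3.841.
Since 0.025 < 3.841, we fail to reject the null hypothesis — the data are consistent with the 15:1 ratio.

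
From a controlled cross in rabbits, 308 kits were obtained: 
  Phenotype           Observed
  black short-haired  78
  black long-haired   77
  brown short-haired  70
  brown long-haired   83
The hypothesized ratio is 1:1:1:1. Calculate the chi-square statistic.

1.117

Expected counts for N = 308 under a 1:1:1:1 ratio (total parts = 4):
  black short-haired: 308 × 1/4 = 77
  black long-haired: 308 × 1/4 = 77
  brown short-haired: 308 × 1/4 = 77
  brown long-haired: 308 × 1/4 = 77
χ² = Σ (O − E)² / E
  black short-haired: (78 − 77)² / 77 = 0.0130
  black long-haired: (77 − 77)² / 77 = 0.0000
  brown short-haired: (70 − 77)² / 77 = 0.6364
  brown long-haired: (83 − 77)² / 77 = 0.4675
χ² = 0.0130 + 0.0000 + 0.6364 + 0.4675 = 1.1169 ≈ 1.117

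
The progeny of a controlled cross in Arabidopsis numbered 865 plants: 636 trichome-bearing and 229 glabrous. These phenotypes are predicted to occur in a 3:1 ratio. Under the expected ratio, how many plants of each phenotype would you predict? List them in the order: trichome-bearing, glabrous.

Under the 3:1 hypothesis (Σ ratio = 4, N = 865):
  trichome-bearing: 865 × 3/4 = 648.75
  glabrous: 865 × 1/4 = 216.25

648.75, 216.25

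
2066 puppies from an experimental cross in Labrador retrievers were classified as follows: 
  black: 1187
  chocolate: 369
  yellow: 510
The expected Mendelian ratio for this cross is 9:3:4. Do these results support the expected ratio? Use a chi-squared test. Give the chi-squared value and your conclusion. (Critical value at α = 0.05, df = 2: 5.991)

1.486; consistent

Under the 9:3:4 hypothesis (Σ ratio = 16, N = 2066):
  black: 2066 × 9/16 = 1162.125
  chocolate: 2066 × 3/16 = 387.375
  yellow: 2066 × 4/16 = 516.5
χ² = Σ (O − E)² / E
  black: (1187 − 1162.125)² / 1162.125 = 0.5324
  chocolate: (369 − 387.375)² / 387.375 = 0.8716
  yellow: (510 − 516.5)² / 516.5 = 0.0818
χ² = 0.5324 + 0.8716 + 0.0818 = 1.4858 ≈ 1.486
Degrees of freedom = 3 − 1 = 2; critical value at α = 0.05 is 5.991.
Since 1.486 < 5.991, we fail to reject the null hypothesis — the data are consistent with the 9:3:4 ratio.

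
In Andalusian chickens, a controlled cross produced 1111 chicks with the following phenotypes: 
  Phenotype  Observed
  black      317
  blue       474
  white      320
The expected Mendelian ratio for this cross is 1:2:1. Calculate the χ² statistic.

23.931

Expected counts for N = 1111 under a 1:2:1 ratio (total parts = 4):
  black: 1111 × 1/4 = 277.75
  blue: 1111 × 2/4 = 555.5
  white: 1111 × 1/4 = 277.75
χ² = Σ (O − E)² / E
  black: (317 − 277.75)² / 277.75 = 5.5466
  blue: (474 − 555.5)² / 555.5 = 11.9572
  white: (320 − 277.75)² / 277.75 = 6.4269
χ² = 5.5466 + 11.9572 + 6.4269 = 23.9307 ≈ 23.931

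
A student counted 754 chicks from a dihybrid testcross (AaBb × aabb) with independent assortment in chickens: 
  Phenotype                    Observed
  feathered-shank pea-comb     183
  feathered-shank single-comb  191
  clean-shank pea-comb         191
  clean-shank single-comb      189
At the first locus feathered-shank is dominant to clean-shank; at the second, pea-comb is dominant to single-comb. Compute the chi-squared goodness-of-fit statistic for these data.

A dihybrid testcross with independent assortment gives a 1:1:1:1 ratio.
The 1:1:1:1 ratio has 4 parts, so with N = 754 the expected counts are:
  feathered-shank pea-comb: 754 × 1/4 = 188.5
  feathered-shank single-comb: 754 × 1/4 = 188.5
  clean-shank pea-comb: 754 × 1/4 = 188.5
  clean-shank single-comb: 754 × 1/4 = 188.5
χ² = Σ (O − E)² / E
  feathered-shank pea-comb: (183 − 188.5)² / 188.5 = 0.1605
  feathered-shank single-comb: (191 − 188.5)² / 188.5 = 0.0332
  clean-shank pea-comb: (191 − 188.5)² / 188.5 = 0.0332
  clean-shank single-comb: (189 − 188.5)² / 188.5 = 0.0013
χ² = 0.1605 + 0.0332 + 0.0332 + 0.0013 = 0.2282 ≈ 0.228

0.228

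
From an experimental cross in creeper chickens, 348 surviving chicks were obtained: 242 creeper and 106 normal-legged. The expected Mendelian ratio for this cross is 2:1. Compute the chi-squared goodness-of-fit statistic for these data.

Total ratio parts = 3. Expected numbers out of 348:
  creeper: 348 × 2/3 = 232
  normal-legged: 348 × 1/3 = 116
χ² = Σ (O − E)² / E
  creeper: (242 − 232)² / 232 = 0.4310
  normal-legged: (106 − 116)² / 116 = 0.8621
χ² = 0.4310 + 0.8621 = 1.2931 ≈ 1.293

1.293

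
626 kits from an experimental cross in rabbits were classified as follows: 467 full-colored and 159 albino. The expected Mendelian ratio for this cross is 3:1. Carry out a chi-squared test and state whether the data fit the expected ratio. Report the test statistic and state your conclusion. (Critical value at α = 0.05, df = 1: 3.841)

Under the 3:1 hypothesis (Σ ratio = 4, N = 626):
  full-colored: 626 × 3/4 = 469.5
  albino: 626 × 1/4 = 156.5
χ² = Σ (O − E)² / E
  full-colored: (467 − 469.5)² / 469.5 = 0.0133
  albino: (159 − 156.5)² / 156.5 = 0.0399
χ² = 0.0133 + 0.0399 = 0.0532 ≈ 0.053
Degrees of freedom = 2 − 1 = 1; critical value at α = 0.05 is 3.841.
Since 0.053 < 3.841, we fail to reject the null hypothesis — the data are consistent with the 3:1 ratio.

0.053; consistent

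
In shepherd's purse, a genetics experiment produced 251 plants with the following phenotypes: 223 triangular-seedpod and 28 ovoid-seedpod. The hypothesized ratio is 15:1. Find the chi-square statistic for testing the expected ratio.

Total ratio parts = 16. Expected numbers out of 251:
  triangular-seedpod: 251 × 15/16 = 235.3125
  ovoid-seedpod: 251 × 1/16 = 15.6875
χ² = Σ (O − E)² / E
  triangular-seedpod: (223 − 235.3125)² / 235.3125 = 0.6442
  ovoid-seedpod: (28 − 15.6875)² / 15.6875 = 9.6636
χ² = 0.6442 + 9.6636 = 10.3078 ≈ 10.308

10.308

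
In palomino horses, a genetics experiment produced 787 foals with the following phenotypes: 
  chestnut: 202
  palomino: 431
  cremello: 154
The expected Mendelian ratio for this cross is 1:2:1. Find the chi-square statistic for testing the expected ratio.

13.003

Under the 1:2:1 hypothesis (Σ ratio = 4, N = 787):
  chestnut: 787 × 1/4 = 196.75
  palomino: 787 × 2/4 = 393.5
  cremello: 787 × 1/4 = 196.75
χ² = Σ (O − E)² / E
  chestnut: (202 − 196.75)² / 196.75 = 0.1401
  palomino: (431 − 393.5)² / 393.5 = 3.5737
  cremello: (154 − 196.75)² / 196.75 = 9.2888
χ² = 0.1401 + 3.5737 + 9.2888 = 13.0026 ≈ 13.003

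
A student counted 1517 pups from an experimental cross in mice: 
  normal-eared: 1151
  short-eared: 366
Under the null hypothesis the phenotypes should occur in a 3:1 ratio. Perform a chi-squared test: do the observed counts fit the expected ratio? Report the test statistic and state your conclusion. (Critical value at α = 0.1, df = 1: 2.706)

0.617; consistent

The 3:1 ratio has 4 parts, so with N = 1517 the expected counts are:
  normal-eared: 1517 × 3/4 = 1137.75
  short-eared: 1517 × 1/4 = 379.25
χ² = Σ (O − E)² / E
  normal-eared: (1151 − 1137.75)² / 1137.75 = 0.1543
  short-eared: (366 − 379.25)² / 379.25 = 0.4629
χ² = 0.1543 + 0.4629 = 0.6172 ≈ 0.617
Degrees of freedom = 2 − 1 = 1; critical value at α = 0.1 is 2.706.
Since 0.617 < 2.706, we fail to reject the null hypothesis — the data are consistent with the 3:1 ratio.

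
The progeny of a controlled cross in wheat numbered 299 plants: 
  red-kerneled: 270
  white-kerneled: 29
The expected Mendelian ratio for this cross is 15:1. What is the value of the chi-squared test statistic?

6.070

The 15:1 ratio has 16 parts, so with N = 299 the expected counts are:
  red-kerneled: 299 × 15/16 = 280.3125
  white-kerneled: 299 × 1/16 = 18.6875
χ² = Σ (O − E)² / E
  red-kerneled: (270 − 280.3125)² / 280.3125 = 0.3794
  white-kerneled: (29 − 18.6875)² / 18.6875 = 5.6908
χ² = 0.3794 + 5.6908 = 6.0702 ≈ 6.070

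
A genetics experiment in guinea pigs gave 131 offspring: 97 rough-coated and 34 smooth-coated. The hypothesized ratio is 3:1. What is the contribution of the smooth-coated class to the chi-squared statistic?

Expected counts for N = 131 under a 3:1 ratio (total parts = 4):
  rough-coated: 131 × 3/4 = 98.25
  smooth-coated: 131 × 1/4 = 32.75
Contribution of smooth-coated: (34 − 32.75)² / 32.75 = 0.0477

0.048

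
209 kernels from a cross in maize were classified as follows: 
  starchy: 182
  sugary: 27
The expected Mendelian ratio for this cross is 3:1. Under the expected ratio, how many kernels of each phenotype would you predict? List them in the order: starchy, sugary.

156.75, 52.25

Under the 3:1 hypothesis (Σ ratio = 4, N = 209):
  starchy: 209 × 3/4 = 156.75
  sugary: 209 × 1/4 = 52.25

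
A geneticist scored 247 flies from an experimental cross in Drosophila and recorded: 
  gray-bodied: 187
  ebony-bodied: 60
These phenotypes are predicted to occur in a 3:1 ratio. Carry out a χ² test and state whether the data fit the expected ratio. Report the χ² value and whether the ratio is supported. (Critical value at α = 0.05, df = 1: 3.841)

0.066; consistent

Total ratio parts = 4. Expected numbers out of 247:
  gray-bodied: 247 × 3/4 = 185.25
  ebony-bodied: 247 × 1/4 = 61.75
χ² = Σ (O − E)² / E
  gray-bodied: (187 − 185.25)² / 185.25 = 0.0165
  ebony-bodied: (60 − 61.75)² / 61.75 = 0.0496
χ² = 0.0165 + 0.0496 = 0.0661 ≈ 0.066
Degrees of freedom = 2 − 1 = 1; critical value at α = 0.05 is 3.841.
Since 0.066 < 3.841, we fail to reject the null hypothesis — the data are consistent with the 3:1 ratio.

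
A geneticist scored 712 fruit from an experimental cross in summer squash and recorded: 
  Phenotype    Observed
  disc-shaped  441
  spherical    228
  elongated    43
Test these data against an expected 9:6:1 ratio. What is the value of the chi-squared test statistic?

9.843

Total ratio parts = 16. Expected numbers out of 712:
  disc-shaped: 712 × 9/16 = 400.5
  spherical: 712 × 6/16 = 267
  elongated: 712 × 1/16 = 44.5
χ² = Σ (O − E)² / E
  disc-shaped: (441 − 400.5)² / 400.5 = 4.0955
  spherical: (228 − 267)² / 267 = 5.6966
  elongated: (43 − 44.5)² / 44.5 = 0.0506
χ² = 4.0955 + 5.6966 + 0.0506 = 9.8427 ≈ 9.843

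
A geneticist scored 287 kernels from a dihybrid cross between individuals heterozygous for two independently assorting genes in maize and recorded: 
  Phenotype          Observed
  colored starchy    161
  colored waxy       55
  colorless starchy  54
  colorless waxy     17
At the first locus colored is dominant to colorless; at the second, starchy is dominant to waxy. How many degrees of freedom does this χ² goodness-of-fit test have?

3

A dihybrid F₂ with independent assortment and complete dominance at both loci gives a 9:3:3:1 phenotypic ratio.
A goodness-of-fit test with 4 phenotype classes has df = 4 − 1 = 3.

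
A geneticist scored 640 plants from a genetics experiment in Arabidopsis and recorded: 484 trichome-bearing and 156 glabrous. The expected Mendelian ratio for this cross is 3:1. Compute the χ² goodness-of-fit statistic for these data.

Expected counts for N = 640 under a 3:1 ratio (total parts = 4):
  trichome-bearing: 640 × 3/4 = 480
  glabrous: 640 × 1/4 = 160
χ² = Σ (O − E)² / E
  trichome-bearing: (484 − 480)² / 480 = 0.0333
  glabrous: (156 − 160)² / 160 = 0.1000
χ² = 0.0333 + 0.1000 = 0.1333 ≈ 0.133

0.133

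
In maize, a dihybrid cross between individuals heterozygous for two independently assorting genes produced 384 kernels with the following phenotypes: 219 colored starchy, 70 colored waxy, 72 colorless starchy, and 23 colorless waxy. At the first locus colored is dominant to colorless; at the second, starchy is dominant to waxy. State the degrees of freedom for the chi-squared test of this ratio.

3

A dihybrid F₂ with independent assortment and complete dominance at both loci gives a 9:3:3:1 phenotypic ratio.
A goodness-of-fit test with 4 phenotype classes has df = 4 − 1 = 3.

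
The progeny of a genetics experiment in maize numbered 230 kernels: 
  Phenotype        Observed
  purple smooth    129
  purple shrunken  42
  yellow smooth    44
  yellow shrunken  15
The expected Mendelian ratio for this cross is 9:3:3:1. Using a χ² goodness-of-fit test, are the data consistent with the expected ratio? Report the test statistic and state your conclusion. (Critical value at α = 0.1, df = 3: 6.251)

0.075; consistent

The 9:3:3:1 ratio has 16 parts, so with N = 230 the expected counts are:
  purple smooth: 230 × 9/16 = 129.375
  purple shrunken: 230 × 3/16 = 43.125
  yellow smooth: 230 × 3/16 = 43.125
  yellow shrunken: 230 × 1/16 = 14.375
χ² = Σ (O − E)² / E
  purple smooth: (129 − 129.375)² / 129.375 = 0.0011
  purple shrunken: (42 − 43.125)² / 43.125 = 0.0293
  yellow smooth: (44 − 43.125)² / 43.125 = 0.0178
  yellow shrunken: (15 − 14.375)² / 14.375 = 0.0272
χ² = 0.0011 + 0.0293 + 0.0178 + 0.0272 = 0.0754 ≈ 0.075
Degrees of freedom = 4 − 1 = 3; critical value at α = 0.1 is 6.251.
Since 0.075 < 6.251, we fail to reject the null hypothesis — the data are consistent with the 9:3:3:1 ratio.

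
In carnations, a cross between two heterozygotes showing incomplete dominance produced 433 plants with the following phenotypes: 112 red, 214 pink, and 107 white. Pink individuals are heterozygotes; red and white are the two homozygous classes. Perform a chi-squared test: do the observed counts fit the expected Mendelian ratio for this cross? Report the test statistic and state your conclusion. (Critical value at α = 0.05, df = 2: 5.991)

With incomplete dominance, a heterozygote × heterozygote cross gives a 1:2:1 phenotypic ratio.
Expected counts for N = 433 under a 1:2:1 ratio (total parts = 4):
  red: 433 × 1/4 = 108.25
  pink: 433 × 2/4 = 216.5
  white: 433 × 1/4 = 108.25
χ² = Σ (O − E)² / E
  red: (112 − 108.25)² / 108.25 = 0.1299
  pink: (214 − 216.5)² / 216.5 = 0.0289
  white: (107 − 108.25)² / 108.25 = 0.0144
χ² = 0.1299 + 0.0289 + 0.0144 = 0.1732 ≈ 0.173
Degrees of freedom = 3 − 1 = 2; critical value at α = 0.05 is 5.991.
Since 0.173 < 5.991, we fail to reject the null hypothesis — the data are consistent with the 1:2:1 ratio.

0.173; consistent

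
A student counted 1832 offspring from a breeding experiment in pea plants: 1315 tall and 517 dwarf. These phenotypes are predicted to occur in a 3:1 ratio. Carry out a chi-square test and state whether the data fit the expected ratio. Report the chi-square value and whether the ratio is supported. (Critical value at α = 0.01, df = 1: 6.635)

Expected counts for N = 1832 under a 3:1 ratio (total parts = 4):
  tall: 1832 × 3/4 = 1374
  dwarf: 1832 × 1/4 = 458
χ² = Σ (O − E)² / E
  tall: (1315 − 1374)² / 1374 = 2.5335
  dwarf: (517 − 458)² / 458 = 7.6004
χ² = 2.5335 + 7.6004 = 10.1339 ≈ 10.134
Degrees of freedom = 2 − 1 = 1; critical value at α = 0.01 is 6.635.
Since 10.134 > 6.635, we reject the null hypothesis — the data do not fit the 3:1 ratio.

10.134; not consistent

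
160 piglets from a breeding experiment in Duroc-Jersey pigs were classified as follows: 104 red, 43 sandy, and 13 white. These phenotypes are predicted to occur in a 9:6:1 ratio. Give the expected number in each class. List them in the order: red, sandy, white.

90, 60, 10

Total ratio parts = 16. Expected numbers out of 160:
  red: 160 × 9/16 = 90
  sandy: 160 × 6/16 = 60
  white: 160 × 1/16 = 10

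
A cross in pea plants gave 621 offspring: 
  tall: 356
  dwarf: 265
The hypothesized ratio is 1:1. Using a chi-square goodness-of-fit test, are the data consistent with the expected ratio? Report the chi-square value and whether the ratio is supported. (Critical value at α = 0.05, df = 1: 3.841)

13.335; not consistent

Expected counts for N = 621 under a 1:1 ratio (total parts = 2):
  tall: 621 × 1/2 = 310.5
  dwarf: 621 × 1/2 = 310.5
χ² = Σ (O − E)² / E
  tall: (356 − 310.5)² / 310.5 = 6.6675
  dwarf: (265 − 310.5)² / 310.5 = 6.6675
χ² = 6.6675 + 6.6675 = 13.335
Degrees of freedom = 2 − 1 = 1; critical value at α = 0.05 is 3.841.
Since 13.335 > 3.841, we reject the null hypothesis — the data do not fit the 1:1 ratio.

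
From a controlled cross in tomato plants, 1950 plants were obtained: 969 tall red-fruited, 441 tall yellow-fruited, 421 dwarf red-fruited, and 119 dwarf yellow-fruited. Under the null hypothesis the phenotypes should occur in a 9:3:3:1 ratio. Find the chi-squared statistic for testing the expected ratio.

38.901

The 9:3:3:1 ratio has 16 parts, so with N = 1950 the expected counts are:
  tall red-fruited: 1950 × 9/16 = 1096.875
  tall yellow-fruited: 1950 × 3/16 = 365.625
  dwarf red-fruited: 1950 × 3/16 = 365.625
  dwarf yellow-fruited: 1950 × 1/16 = 121.875
χ² = Σ (O − E)² / E
  tall red-fruited: (969 − 1096.875)² / 1096.875 = 14.9078
  tall yellow-fruited: (441 − 365.625)² / 365.625 = 15.5388
  dwarf red-fruited: (421 − 365.625)² / 365.625 = 8.3867
  dwarf yellow-fruited: (119 − 121.875)² / 121.875 = 0.0678
χ² = 14.9078 + 15.5388 + 8.3867 + 0.0678 = 38.9011 ≈ 38.901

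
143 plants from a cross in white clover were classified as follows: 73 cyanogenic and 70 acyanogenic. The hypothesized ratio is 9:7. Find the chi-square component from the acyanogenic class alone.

0.884

Total ratio parts = 16. Expected numbers out of 143:
  cyanogenic: 143 × 9/16 = 80.4375
  acyanogenic: 143 × 7/16 = 62.5625
Contribution of acyanogenic: (70 − 62.5625)² / 62.5625 = 0.8842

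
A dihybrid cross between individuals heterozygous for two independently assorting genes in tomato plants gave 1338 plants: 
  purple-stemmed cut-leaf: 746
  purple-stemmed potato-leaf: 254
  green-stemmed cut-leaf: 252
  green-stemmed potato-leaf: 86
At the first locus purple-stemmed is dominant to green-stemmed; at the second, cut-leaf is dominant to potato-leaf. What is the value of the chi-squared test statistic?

A dihybrid F₂ with independent assortment and complete dominance at both loci gives a 9:3:3:1 phenotypic ratio.
Under the 9:3:3:1 hypothesis (Σ ratio = 16, N = 1338):
  purple-stemmed cut-leaf: 1338 × 9/16 = 752.625
  purple-stemmed potato-leaf: 1338 × 3/16 = 250.875
  green-stemmed cut-leaf: 1338 × 3/16 = 250.875
  green-stemmed potato-leaf: 1338 × 1/16 = 83.625
χ² = Σ (O − E)² / E
  purple-stemmed cut-leaf: (746 − 752.625)² / 752.625 = 0.0583
  purple-stemmed potato-leaf: (254 − 250.875)² / 250.875 = 0.0389
  green-stemmed cut-leaf: (252 − 250.875)² / 250.875 = 0.0050
  green-stemmed potato-leaf: (86 − 83.625)² / 83.625 = 0.0675
χ² = 0.0583 + 0.0389 + 0.0050 + 0.0675 = 0.1697 ≈ 0.170

0.170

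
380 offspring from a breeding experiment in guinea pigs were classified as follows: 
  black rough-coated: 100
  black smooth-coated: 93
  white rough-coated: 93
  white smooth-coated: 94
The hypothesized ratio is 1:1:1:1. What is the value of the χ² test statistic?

0.358

The 1:1:1:1 ratio has 4 parts, so with N = 380 the expected counts are:
  black rough-coated: 380 × 1/4 = 95
  black smooth-coated: 380 × 1/4 = 95
  white rough-coated: 380 × 1/4 = 95
  white smooth-coated: 380 × 1/4 = 95
χ² = Σ (O − E)² / E
  black rough-coated: (100 − 95)² / 95 = 0.2632
  black smooth-coated: (93 − 95)² / 95 = 0.0421
  white rough-coated: (93 − 95)² / 95 = 0.0421
  white smooth-coated: (94 − 95)² / 95 = 0.0105
χ² = 0.2632 + 0.0421 + 0.0421 + 0.0105 = 0.3579 ≈ 0.358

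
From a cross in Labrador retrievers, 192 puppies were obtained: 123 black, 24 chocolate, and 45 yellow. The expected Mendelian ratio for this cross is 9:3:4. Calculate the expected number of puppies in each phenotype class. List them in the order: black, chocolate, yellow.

Total ratio parts = 16. Expected numbers out of 192:
  black: 192 × 9/16 = 108
  chocolate: 192 × 3/16 = 36
  yellow: 192 × 4/16 = 48

108, 36, 48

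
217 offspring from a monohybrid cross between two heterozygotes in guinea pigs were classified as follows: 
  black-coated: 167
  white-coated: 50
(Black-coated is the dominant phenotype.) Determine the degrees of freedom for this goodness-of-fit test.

1

For a monohybrid cross between heterozygotes with complete dominance, the expected phenotypic ratio is 3:1.
A goodness-of-fit test with 2 phenotype classes has df = 2 − 1 = 1.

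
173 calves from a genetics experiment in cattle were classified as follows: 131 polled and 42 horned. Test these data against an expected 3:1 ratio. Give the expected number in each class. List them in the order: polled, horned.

The 3:1 ratio has 4 parts, so with N = 173 the expected counts are:
  polled: 173 × 3/4 = 129.75
  horned: 173 × 1/4 = 43.25

129.75, 43.25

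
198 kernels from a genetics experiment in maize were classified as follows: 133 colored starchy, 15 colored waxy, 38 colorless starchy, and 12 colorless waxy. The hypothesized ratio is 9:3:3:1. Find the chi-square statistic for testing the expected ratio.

The 9:3:3:1 ratio has 16 parts, so with N = 198 the expected counts are:
  colored starchy: 198 × 9/16 = 111.375
  colored waxy: 198 × 3/16 = 37.125
  colorless starchy: 198 × 3/16 = 37.125
  colorless waxy: 198 × 1/16 = 12.375
χ² = Σ (O − E)² / E
  colored starchy: (133 − 111.375)² / 111.375 = 4.1988
  colored waxy: (15 − 37.125)² / 37.125 = 13.1856
  colorless starchy: (38 − 37.125)² / 37.125 = 0.0206
  colorless waxy: (12 − 12.375)² / 12.375 = 0.0114
χ² = 4.1988 + 13.1856 + 0.0206 + 0.0114 = 17.4164 ≈ 17.416

17.416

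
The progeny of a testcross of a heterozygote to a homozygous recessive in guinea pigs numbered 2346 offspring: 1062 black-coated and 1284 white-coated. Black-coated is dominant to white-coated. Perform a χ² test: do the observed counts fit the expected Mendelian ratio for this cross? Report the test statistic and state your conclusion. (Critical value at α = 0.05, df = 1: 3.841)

21.008; not consistent

A testcross of a heterozygote (Aa × aa) gives a 1:1 phenotypic ratio.
Expected counts for N = 2346 under a 1:1 ratio (total parts = 2):
  black-coated: 2346 × 1/2 = 1173
  white-coated: 2346 × 1/2 = 1173
χ² = Σ (O − E)² / E
  black-coated: (1062 − 1173)² / 1173 = 10.5038
  white-coated: (1284 − 1173)² / 1173 = 10.5038
χ² = 10.5038 + 10.5038 = 21.0076 ≈ 21.008
Degrees of freedom = 2 − 1 = 1; critical value at α = 0.05 is 3.841.
Since 21.008 > 3.841, we reject the null hypothesis — the data do not fit the 1:1 ratio.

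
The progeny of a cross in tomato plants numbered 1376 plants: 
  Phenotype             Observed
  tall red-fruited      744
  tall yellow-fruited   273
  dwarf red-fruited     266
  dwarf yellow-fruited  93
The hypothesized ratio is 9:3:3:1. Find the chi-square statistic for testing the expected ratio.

Under the 9:3:3:1 hypothesis (Σ ratio = 16, N = 1376):
  tall red-fruited: 1376 × 9/16 = 774
  tall yellow-fruited: 1376 × 3/16 = 258
  dwarf red-fruited: 1376 × 3/16 = 258
  dwarf yellow-fruited: 1376 × 1/16 = 86
χ² = Σ (O − E)² / E
  tall red-fruited: (744 − 774)² / 774 = 1.1628
  tall yellow-fruited: (273 − 258)² / 258 = 0.8721
  dwarf red-fruited: (266 − 258)² / 258 = 0.2481
  dwarf yellow-fruited: (93 − 86)² / 86 = 0.5698
χ² = 1.1628 + 0.8721 + 0.2481 + 0.5698 = 2.8528 ≈ 2.853

2.853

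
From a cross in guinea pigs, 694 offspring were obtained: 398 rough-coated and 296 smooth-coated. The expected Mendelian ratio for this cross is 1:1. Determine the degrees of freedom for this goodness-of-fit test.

A goodness-of-fit test with 2 phenotype classes has df = 2 − 1 = 1.

1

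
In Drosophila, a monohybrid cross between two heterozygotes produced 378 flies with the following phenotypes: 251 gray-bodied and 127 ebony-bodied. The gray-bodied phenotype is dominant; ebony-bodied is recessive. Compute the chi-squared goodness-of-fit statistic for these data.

For a monohybrid cross between heterozygotes with complete dominance, the expected phenotypic ratio is 3:1.
Expected counts for N = 378 under a 3:1 ratio (total parts = 4):
  gray-bodied: 378 × 3/4 = 283.5
  ebony-bodied: 378 × 1/4 = 94.5
χ² = Σ (O − E)² / E
  gray-bodied: (251 − 283.5)² / 283.5 = 3.7257
  ebony-bodied: (127 − 94.5)² / 94.5 = 11.1772
χ² = 3.7257 + 11.1772 = 14.9029 ≈ 14.903

14.903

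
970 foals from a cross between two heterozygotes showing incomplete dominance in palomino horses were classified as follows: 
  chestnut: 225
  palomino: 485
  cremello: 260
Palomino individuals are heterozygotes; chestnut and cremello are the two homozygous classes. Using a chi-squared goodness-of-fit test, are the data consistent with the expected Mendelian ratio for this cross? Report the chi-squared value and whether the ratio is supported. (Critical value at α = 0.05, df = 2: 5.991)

2.526; consistent

With incomplete dominance, a heterozygote × heterozygote cross gives a 1:2:1 phenotypic ratio.
Total ratio parts = 4. Expected numbers out of 970:
  chestnut: 970 × 1/4 = 242.5
  palomino: 970 × 2/4 = 485
  cremello: 970 × 1/4 = 242.5
χ² = Σ (O − E)² / E
  chestnut: (225 − 242.5)² / 242.5 = 1.2629
  palomino: (485 − 485)² / 485 = 0.0000
  cremello: (260 − 242.5)² / 242.5 = 1.2629
χ² = 1.2629 + 0.0000 + 1.2629 = 2.5258 ≈ 2.526
Degrees of freedom = 3 − 1 = 2; critical value at α = 0.05 is 5.991.
Since 2.526 < 5.991, we fail to reject the null hypothesis — the data are consistent with the 1:2:1 ratio.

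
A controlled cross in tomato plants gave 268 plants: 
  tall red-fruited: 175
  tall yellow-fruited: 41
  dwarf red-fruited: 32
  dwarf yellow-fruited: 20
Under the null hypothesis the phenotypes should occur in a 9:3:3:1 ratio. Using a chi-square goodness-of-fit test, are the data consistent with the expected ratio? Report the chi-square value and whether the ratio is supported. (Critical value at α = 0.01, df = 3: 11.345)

12.862; not consistent

Expected counts for N = 268 under a 9:3:3:1 ratio (total parts = 16):
  tall red-fruited: 268 × 9/16 = 150.75
  tall yellow-fruited: 268 × 3/16 = 50.25
  dwarf red-fruited: 268 × 3/16 = 50.25
  dwarf yellow-fruited: 268 × 1/16 = 16.75
χ² = Σ (O − E)² / E
  tall red-fruited: (175 − 150.75)² / 150.75 = 3.9009
  tall yellow-fruited: (41 − 50.25)² / 50.25 = 1.7027
  dwarf red-fruited: (32 − 50.25)² / 50.25 = 6.6281
  dwarf yellow-fruited: (20 − 16.75)² / 16.75 = 0.6306
χ² = 3.9009 + 1.7027 + 6.6281 + 0.6306 = 12.8623 ≈ 12.862
Degrees of freedom = 4 − 1 = 3; critical value at α = 0.01 is 11.345.
Since 12.862 > 11.345, we reject the null hypothesis — the data do not fit the 9:3:3:1 ratio.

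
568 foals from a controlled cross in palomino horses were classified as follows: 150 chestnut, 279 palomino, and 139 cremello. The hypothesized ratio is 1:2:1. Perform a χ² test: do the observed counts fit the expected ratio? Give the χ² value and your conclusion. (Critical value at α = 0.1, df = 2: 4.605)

0.602; consistent

The 1:2:1 ratio has 4 parts, so with N = 568 the expected counts are:
  chestnut: 568 × 1/4 = 142
  palomino: 568 × 2/4 = 284
  cremello: 568 × 1/4 = 142
χ² = Σ (O − E)² / E
  chestnut: (150 − 142)² / 142 = 0.4507
  palomino: (279 − 284)² / 284 = 0.0880
  cremello: (139 − 142)² / 142 = 0.0634
χ² = 0.4507 + 0.0880 + 0.0634 = 0.6021 ≈ 0.602
Degrees of freedom = 3 − 1 = 2; critical value at α = 0.1 is 4.605.
Since 0.602 < 4.605, we fail to reject the null hypothesis — the data are consistent with the 1:2:1 ratio.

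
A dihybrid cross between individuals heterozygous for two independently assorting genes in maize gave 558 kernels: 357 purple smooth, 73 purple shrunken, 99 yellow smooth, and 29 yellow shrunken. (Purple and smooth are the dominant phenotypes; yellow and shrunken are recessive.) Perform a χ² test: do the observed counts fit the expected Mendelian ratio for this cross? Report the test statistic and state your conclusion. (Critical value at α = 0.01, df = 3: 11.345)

16.777; not consistent

A dihybrid F₂ with independent assortment and complete dominance at both loci gives a 9:3:3:1 phenotypic ratio.
Total ratio parts = 16. Expected numbers out of 558:
  purple smooth: 558 × 9/16 = 313.875
  purple shrunken: 558 × 3/16 = 104.625
  yellow smooth: 558 × 3/16 = 104.625
  yellow shrunken: 558 × 1/16 = 34.875
χ² = Σ (O − E)² / E
  purple smooth: (357 − 313.875)² / 313.875 = 5.9252
  purple shrunken: (73 − 104.625)² / 104.625 = 9.5593
  yellow smooth: (99 − 104.625)² / 104.625 = 0.3024
  yellow shrunken: (29 − 34.875)² / 34.875 = 0.9897
χ² = 5.9252 + 9.5593 + 0.3024 + 0.9897 = 16.7766 ≈ 16.777
Degrees of freedom = 4 − 1 = 3; critical value at α = 0.01 is 11.345.
Since 16.777 > 11.345, we reject the null hypothesis — the data do not fit the 9:3:3:1 ratio.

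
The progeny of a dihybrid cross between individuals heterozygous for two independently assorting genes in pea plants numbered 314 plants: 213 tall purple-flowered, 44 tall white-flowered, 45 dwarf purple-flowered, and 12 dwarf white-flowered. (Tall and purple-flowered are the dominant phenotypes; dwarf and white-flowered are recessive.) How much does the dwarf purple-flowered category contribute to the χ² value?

A dihybrid F₂ with independent assortment and complete dominance at both loci gives a 9:3:3:1 phenotypic ratio.
Total ratio parts = 16. Expected numbers out of 314:
  tall purple-flowered: 314 × 9/16 = 176.625
  tall white-flowered: 314 × 3/16 = 58.875
  dwarf purple-flowered: 314 × 3/16 = 58.875
  dwarf white-flowered: 314 × 1/16 = 19.625
Contribution of dwarf purple-flowered: (45 − 58.875)² / 58.875 = 3.2699

3.270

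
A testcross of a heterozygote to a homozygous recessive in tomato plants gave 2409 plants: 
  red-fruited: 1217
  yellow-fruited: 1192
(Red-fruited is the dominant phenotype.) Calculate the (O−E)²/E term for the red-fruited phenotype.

A testcross of a heterozygote (Aa × aa) gives a 1:1 phenotypic ratio.
Expected counts for N = 2409 under a 1:1 ratio (total parts = 2):
  red-fruited: 2409 × 1/2 = 1204.5
  yellow-fruited: 2409 × 1/2 = 1204.5
Contribution of red-fruited: (1217 − 1204.5)² / 1204.5 = 0.1297

0.130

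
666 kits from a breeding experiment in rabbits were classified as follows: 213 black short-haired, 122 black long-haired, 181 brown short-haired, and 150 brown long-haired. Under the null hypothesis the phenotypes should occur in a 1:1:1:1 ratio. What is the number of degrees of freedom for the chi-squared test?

3

A goodness-of-fit test with 4 phenotype classes has df = 4 − 1 = 3.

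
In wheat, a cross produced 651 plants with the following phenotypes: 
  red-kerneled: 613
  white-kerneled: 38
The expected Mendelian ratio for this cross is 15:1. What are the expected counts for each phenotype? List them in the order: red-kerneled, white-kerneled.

Total ratio parts = 16. Expected numbers out of 651:
  red-kerneled: 651 × 15/16 = 610.3125
  white-kerneled: 651 × 1/16 = 40.6875

610.3125, 40.6875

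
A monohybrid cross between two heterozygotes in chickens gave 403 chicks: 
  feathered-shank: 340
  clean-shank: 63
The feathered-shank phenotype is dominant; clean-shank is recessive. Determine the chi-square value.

18.859

For a monohybrid cross between heterozygotes with complete dominance, the expected phenotypic ratio is 3:1.
Expected counts for N = 403 under a 3:1 ratio (total parts = 4):
  feathered-shank: 403 × 3/4 = 302.25
  clean-shank: 403 × 1/4 = 100.75
χ² = Σ (O − E)² / E
  feathered-shank: (340 − 302.25)² / 302.25 = 4.7148
  clean-shank: (63 − 100.75)² / 100.75 = 14.1445
χ² = 4.7148 + 14.1445 = 18.8593 ≈ 18.859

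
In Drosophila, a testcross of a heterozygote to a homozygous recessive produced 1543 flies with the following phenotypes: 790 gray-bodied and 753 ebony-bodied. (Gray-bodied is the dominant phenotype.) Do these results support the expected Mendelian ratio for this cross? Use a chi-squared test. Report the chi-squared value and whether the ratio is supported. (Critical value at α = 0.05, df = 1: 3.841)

0.887; consistent

A testcross of a heterozygote (Aa × aa) gives a 1:1 phenotypic ratio.
Expected counts for N = 1543 under a 1:1 ratio (total parts = 2):
  gray-bodied: 1543 × 1/2 = 771.5
  ebony-bodied: 1543 × 1/2 = 771.5
χ² = Σ (O − E)² / E
  gray-bodied: (790 − 771.5)² / 771.5 = 0.4436
  ebony-bodied: (753 − 771.5)² / 771.5 = 0.4436
χ² = 0.4436 + 0.4436 = 0.8872 ≈ 0.887
Degrees of freedom = 2 − 1 = 1; critical value at α = 0.05 is 3.841.
Since 0.887 < 3.841, we fail to reject the null hypothesis — the data are consistent with the 1:1 ratio.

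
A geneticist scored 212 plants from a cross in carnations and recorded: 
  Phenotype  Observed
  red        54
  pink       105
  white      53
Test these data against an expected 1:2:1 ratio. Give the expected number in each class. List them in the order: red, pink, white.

The 1:2:1 ratio has 4 parts, so with N = 212 the expected counts are:
  red: 212 × 1/4 = 53
  pink: 212 × 2/4 = 106
  white: 212 × 1/4 = 53

53, 106, 53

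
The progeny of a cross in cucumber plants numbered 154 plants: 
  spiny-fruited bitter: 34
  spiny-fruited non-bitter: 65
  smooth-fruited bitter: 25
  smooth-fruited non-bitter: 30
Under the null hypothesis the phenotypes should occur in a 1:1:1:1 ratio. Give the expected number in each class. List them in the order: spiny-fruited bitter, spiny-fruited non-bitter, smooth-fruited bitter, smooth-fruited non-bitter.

38.5, 38.5, 38.5, 38.5

Under the 1:1:1:1 hypothesis (Σ ratio = 4, N = 154):
  spiny-fruited bitter: 154 × 1/4 = 38.5
  spiny-fruited non-bitter: 154 × 1/4 = 38.5
  smooth-fruited bitter: 154 × 1/4 = 38.5
  smooth-fruited non-bitter: 154 × 1/4 = 38.5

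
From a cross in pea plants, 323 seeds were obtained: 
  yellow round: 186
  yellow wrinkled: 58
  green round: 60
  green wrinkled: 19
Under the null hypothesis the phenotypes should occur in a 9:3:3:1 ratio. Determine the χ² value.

0.286

Expected counts for N = 323 under a 9:3:3:1 ratio (total parts = 16):
  yellow round: 323 × 9/16 = 181.6875
  yellow wrinkled: 323 × 3/16 = 60.5625
  green round: 323 × 3/16 = 60.5625
  green wrinkled: 323 × 1/16 = 20.1875
χ² = Σ (O − E)² / E
  yellow round: (186 − 181.6875)² / 181.6875 = 0.1024
  yellow wrinkled: (58 − 60.5625)² / 60.5625 = 0.1084
  green round: (60 − 60.5625)² / 60.5625 = 0.0052
  green wrinkled: (19 − 20.1875)² / 20.1875 = 0.0699
χ² = 0.1024 + 0.1084 + 0.0052 + 0.0699 = 0.2859 ≈ 0.286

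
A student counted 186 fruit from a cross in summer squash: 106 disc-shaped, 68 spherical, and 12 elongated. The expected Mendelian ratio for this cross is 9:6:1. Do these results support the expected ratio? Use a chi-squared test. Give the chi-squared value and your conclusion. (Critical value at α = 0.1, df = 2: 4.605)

Under the 9:6:1 hypothesis (Σ ratio = 16, N = 186):
  disc-shaped: 186 × 9/16 = 104.625
  spherical: 186 × 6/16 = 69.75
  elongated: 186 × 1/16 = 11.625
χ² = Σ (O − E)² / E
  disc-shaped: (106 − 104.625)² / 104.625 = 0.0181
  spherical: (68 − 69.75)² / 69.75 = 0.0439
  elongated: (12 − 11.625)² / 11.625 = 0.0121
χ² = 0.0181 + 0.0439 + 0.0121 = 0.0741 ≈ 0.074
Degrees of freedom = 3 − 1 = 2; critical value at α = 0.1 is 4.605.
Since 0.074 < 4.605, we fail to reject the null hypothesis — the data are consistent with the 9:6:1 ratio.

0.074; consistent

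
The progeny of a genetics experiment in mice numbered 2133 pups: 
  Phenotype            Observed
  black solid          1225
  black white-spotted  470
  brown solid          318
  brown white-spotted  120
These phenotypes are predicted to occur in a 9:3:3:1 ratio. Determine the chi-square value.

30.919

The 9:3:3:1 ratio has 16 parts, so with N = 2133 the expected counts are:
  black solid: 2133 × 9/16 = 1199.8125
  black white-spotted: 2133 × 3/16 = 399.9375
  brown solid: 2133 × 3/16 = 399.9375
  brown white-spotted: 2133 × 1/16 = 133.3125
χ² = Σ (O − E)² / E
  black solid: (1225 − 1199.8125)² / 1199.8125 = 0.5288
  black white-spotted: (470 − 399.9375)² / 399.9375 = 12.2738
  brown solid: (318 − 399.9375)² / 399.9375 = 16.7870
  brown white-spotted: (120 − 133.3125)² / 133.3125 = 1.3294
χ² = 0.5288 + 12.2738 + 16.7870 + 1.3294 = 30.919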